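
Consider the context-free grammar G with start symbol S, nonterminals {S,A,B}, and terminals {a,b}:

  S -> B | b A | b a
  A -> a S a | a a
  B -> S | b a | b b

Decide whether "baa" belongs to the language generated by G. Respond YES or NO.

CNF form of G:
  S -> T1 A | T1 T0 | T1 T1
  A -> T0 T0 | T0 X2
  B -> T1 A | T1 T0 | T1 T1
  T0 -> a
  T1 -> b
  X2 -> S T0

CYK table (by increasing span):
  T[0,0] 'b' = {T1}  orig:{}
  T[1,1] 'a' = {T0}  orig:{}
  T[2,2] 'a' = {T0}  orig:{}
  T[0,1] 'ba' = {B,S}
  T[1,2] 'aa' = {A}
  T[0,2] 'baa' = {B,S,X2}  orig:{B,S}

S ∈ T[0,2] ⇒ YES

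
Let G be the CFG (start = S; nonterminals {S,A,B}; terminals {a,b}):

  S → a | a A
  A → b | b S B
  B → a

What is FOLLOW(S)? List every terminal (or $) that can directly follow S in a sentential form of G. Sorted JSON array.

FIRST iteration:
iter 1:
  A via A→b: +{b}
  B via B→a: +{a}
  S via S→a: +{a}
  FIRST[S]={a}  FIRST[A]={b}  FIRST[B]={a}
iter 2: done
  FIRST[S]={a}  FIRST[A]={b}  FIRST[B]={a}

FOLLOW sets:
initialize: $ ∈ FOLLOW(S)
pass 1:
  A→b S B: FOLLOW(S) ⊇ FIRST(B) = {a}; new: +{a}
  S→a A: FOLLOW(A) ⊇ FOLLOW(S) ⊇ {$,a}; new: +{$,a}
  FOLLOW(S)={$,a}  FOLLOW(A)={$,a}  FOLLOW(B)={}
pass 2:
  A→b S B: FOLLOW(B) ⊇ FOLLOW(A) ⊇ {$,a}; new: +{$,a}
  FOLLOW(S)={$,a}  FOLLOW(A)={$,a}  FOLLOW(B)={$,a}
pass 3: done
  FOLLOW(S)={$,a}  FOLLOW(A)={$,a}  FOLLOW(B)={$,a}

FOLLOW(S) = ["$", "a"]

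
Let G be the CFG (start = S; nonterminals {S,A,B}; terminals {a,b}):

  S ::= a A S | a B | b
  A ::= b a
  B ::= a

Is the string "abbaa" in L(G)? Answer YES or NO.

CNF form of G:
  S -> T1 B | T1 X2 | b
  A -> T0 T1
  B -> a
  T0 -> b
  T1 -> a
  X2 -> A S

CYK fill:
  cell(0,0) a: {B,T1}  orig:{B}
  cell(1,1) b: {S,T0}  orig:{S}
  cell(2,2) b: {S,T0}  orig:{S}
  cell(3,3) a: {B,T1}  orig:{B}
  cell(4,4) a: {B,T1}  orig:{B}
  cell(0,1) ab: ∅
  cell(1,2) bb: ∅
  cell(2,3) ba: {A}
  cell(3,4) aa: {S}
  cell(0,2) abb: ∅
  cell(1,3) bba: ∅
  cell(2,4) baa: ∅
  cell(0,3) abba: ∅
  cell(1,4) bbaa: ∅
  cell(0,4) abbaa: ∅

S ∉ T[0,4] ⇒ NO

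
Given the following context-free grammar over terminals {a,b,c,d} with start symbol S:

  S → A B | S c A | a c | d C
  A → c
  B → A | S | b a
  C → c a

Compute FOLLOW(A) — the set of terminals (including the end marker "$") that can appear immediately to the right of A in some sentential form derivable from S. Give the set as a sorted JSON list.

FIRST sets, iterate to fixpoint:
pass 1:
  A via A→c: +{c}
  B via B→A: +{c}
  B via B→b a: +{b}
  C via C→c a: +{c}
  S via S→A B: +{c}
  S via S→a c: +{a}
  S via S→d C: +{d}
  FIRST(S)={a,c,d}  FIRST(A)={c}  FIRST(B)={b,c}  FIRST(C)={c}
pass 2:
  B via B→S: +{a,d}
  FIRST(S)={a,c,d}  FIRST(A)={c}  FIRST(B)={a,b,c,d}  FIRST(C)={c}
pass 3: (stable)
  FIRST(S)={a,c,d}  FIRST(A)={c}  FIRST(B)={a,b,c,d}  FIRST(C)={c}

Compute FOLLOW by fixpoint:
initialize: $ ∈ FOLLOW(S)
iter 1:
  S→A B: FOLLOW(A) ⊇ FIRST(B) = {a,b,c,d}; new: +{a,b,c,d}
  S→A B: FOLLOW(B) ⊇ FOLLOW(S) ⊇ {$}; new: +{$}
  S→S c A: FOLLOW(S) ⊇ FIRST(c) = {c}; new: +{c}
  S→S c A: FOLLOW(A) ⊇ FOLLOW(S) ⊇ {$,c}; new: +{$}
  S→d C: FOLLOW(C) ⊇ FOLLOW(S) ⊇ {$,c}; new: +{$,c}
  S: {$,c}  A: {$,a,b,c,d}  B: {$}  C: {$,c}
iter 2:
  S→A B: FOLLOW(B) ⊇ FOLLOW(S) ⊇ {$,c}; new: +{c}
  S: {$,c}  A: {$,a,b,c,d}  B: {$,c}  C: {$,c}
iter 3: done
  S: {$,c}  A: {$,a,b,c,d}  B: {$,c}  C: {$,c}

FOLLOW(A) = ["$", "a", "b", "c", "d"]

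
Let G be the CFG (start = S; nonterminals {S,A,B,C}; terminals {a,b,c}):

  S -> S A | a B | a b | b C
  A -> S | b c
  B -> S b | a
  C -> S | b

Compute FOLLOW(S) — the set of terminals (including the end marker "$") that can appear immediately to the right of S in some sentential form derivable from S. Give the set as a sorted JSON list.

Compute FIRST by fixpoint:
round 1:
  A via A→b c: +{b}
  B via B→a: +{a}
  C via C→b: +{b}
  S via S→a B: +{a}
  S via S→b C: +{b}
  FIRST(S)={a,b}  FIRST(A)={b}  FIRST(B)={a}  FIRST(C)={b}
round 2:
  A via A→S: +{a}
  B via B→S b: +{b}
  C via C→S: +{a}
  FIRST(S)={a,b}  FIRST(A)={a,b}  FIRST(B)={a,b}  FIRST(C)={a,b}
round 3: — fixpoint
  FIRST(S)={a,b}  FIRST(A)={a,b}  FIRST(B)={a,b}  FIRST(C)={a,b}

FOLLOW sets:
seed FOLLOW(S) with $
[1]
  B→S b: FOLLOW(S) ⊇ FIRST(b) = {b}; new: +{b}
  S→S A: FOLLOW(S) ⊇ FIRST(A) = {a,b}; new: +{a}
  S→S A: FOLLOW(A) ⊇ FOLLOW(S) ⊇ {$,a,b}; new: +{$,a,b}
  S→a B: FOLLOW(B) ⊇ FOLLOW(S) ⊇ {$,a,b}; new: +{$,a,b}
  S→b C: FOLLOW(C) ⊇ FOLLOW(S) ⊇ {$,a,b}; new: +{$,a,b}
  FOLLOW(S)={$,a,b}  FOLLOW(A)={$,a,b}  FOLLOW(B)={$,a,b}  FOLLOW(C)={$,a,b}
[2] — fixpoint
  FOLLOW(S)={$,a,b}  FOLLOW(A)={$,a,b}  FOLLOW(B)={$,a,b}  FOLLOW(C)={$,a,b}

FOLLOW(S) = ["$", "a", "b"]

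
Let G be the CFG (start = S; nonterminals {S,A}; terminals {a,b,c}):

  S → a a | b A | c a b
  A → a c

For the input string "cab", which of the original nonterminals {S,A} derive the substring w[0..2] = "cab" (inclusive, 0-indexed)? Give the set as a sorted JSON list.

CNF form of G:
  S -> T0 T0 | T1 X3 | T2 A
  A -> T0 T1
  T0 -> a
  T1 -> c
  T2 -> b
  X3 -> T0 T2

Fill CYK table bottom-up, restricted to cells inside w[0..2]:
  cell(0,0) c: {T1}  orig:{}
  cell(1,1) a: {T0}  orig:{}
  cell(2,2) b: {T2}  orig:{}
  cell(0,1) ca: ∅
  cell(1,2) ab: {X3}  orig:{}
  cell(0,2) cab: {S}

Original NTs in T[0,2] deriving "cab": ["S"]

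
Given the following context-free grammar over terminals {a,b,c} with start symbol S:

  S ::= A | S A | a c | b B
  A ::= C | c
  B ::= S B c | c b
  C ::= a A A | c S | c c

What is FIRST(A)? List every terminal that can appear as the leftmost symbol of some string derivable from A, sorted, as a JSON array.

FIRST iteration:
pass 1:
  A via A→c: +{c}
  B via B→c b: +{c}
  C via C→a A A: +{a}
  C via C→c S: +{c}
  S via S→A: +{c}
  S via S→a c: +{a}
  S via S→b B: +{b}
  FIRST[S]={a,b,c}  FIRST[A]={c}  FIRST[B]={c}  FIRST[C]={a,c}
pass 2:
  A via A→C: +{a}
  B via B→S B c: +{a,b}
  FIRST[S]={a,b,c}  FIRST[A]={a,c}  FIRST[B]={a,b,c}  FIRST[C]={a,c}
pass 3: (no change)
  FIRST[S]={a,b,c}  FIRST[A]={a,c}  FIRST[B]={a,b,c}  FIRST[C]={a,c}

FIRST(A) = ["a", "c"]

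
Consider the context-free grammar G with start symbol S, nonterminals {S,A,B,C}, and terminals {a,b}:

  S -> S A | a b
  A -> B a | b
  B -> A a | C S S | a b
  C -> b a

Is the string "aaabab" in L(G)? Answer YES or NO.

Convert to CNF:
  S -> S A | T0 T1
  A -> B T0 | b
  B -> A T0 | C X2 | T0 T1
  C -> T1 T0
  T0 -> a
  T1 -> b
  X2 -> S S

Fill CYK table bottom-up:
  T[0,0] 'a' = {T0}  orig:{}
  T[1,1] 'a' = {T0}  orig:{}
  T[2,2] 'a' = {T0}  orig:{}
  T[3,3] 'b' = {A,T1}  orig:{A}
  T[4,4] 'a' = {T0}  orig:{}
  T[5,5] 'b' = {A,T1}  orig:{A}
  T[0,1] 'aa' = ∅
  T[1,2] 'aa' = ∅
  T[2,3] 'ab' = {B,S}
  T[3,4] 'ba' = {B,C}
  T[4,5] 'ab' = {B,S}
  T[0,2] 'aaa' = ∅
  T[1,3] 'aab' = ∅
  T[2,4] 'aba' = {A}
  T[3,5] 'bab' = ∅
  T[0,3] 'aaab' = ∅
  T[1,4] 'aaba' = ∅
  T[2,5] 'abab' = {X2}  orig:{}
  T[0,4] 'aaaba' = ∅
  T[1,5] 'aabab' = ∅
  T[0,5] 'aaabab' = ∅

S ∉ T[0,5] ⇒ NO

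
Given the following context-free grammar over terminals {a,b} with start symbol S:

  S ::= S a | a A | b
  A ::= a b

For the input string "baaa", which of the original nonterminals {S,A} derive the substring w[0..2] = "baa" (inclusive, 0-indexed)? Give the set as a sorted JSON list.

CNF form of G:
  S -> S T0 | T0 A | b
  A -> T0 T1
  T0 -> a
  T1 -> b

CYK table (by increasing span), restricted to cells inside w[0..2]:
  cell(0,0) b: {S,T1}  orig:{S}
  cell(1,1) a: {T0}  orig:{}
  cell(2,2) a: {T0}  orig:{}
  cell(0,1) ba: {S}
  cell(1,2) aa: ∅
  cell(0,2) baa: {S}

Original NTs in T[0,2] deriving "baa": ["S"]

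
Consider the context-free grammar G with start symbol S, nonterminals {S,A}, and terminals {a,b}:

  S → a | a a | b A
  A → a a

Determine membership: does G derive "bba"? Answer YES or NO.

CNF form of G:
  S -> T0 T0 | T1 A | a
  A -> T0 T0
  T0 -> a
  T1 -> b

CYK fill:
  T[0,0] 'b' = {T1}  orig:{}
  T[1,1] 'b' = {T1}  orig:{}
  T[2,2] 'a' = {S,T0}  orig:{S}
  T[0,1] 'bb' = ∅
  T[1,2] 'ba' = ∅
  T[0,2] 'bba' = ∅

S ∉ T[0,2] ⇒ NO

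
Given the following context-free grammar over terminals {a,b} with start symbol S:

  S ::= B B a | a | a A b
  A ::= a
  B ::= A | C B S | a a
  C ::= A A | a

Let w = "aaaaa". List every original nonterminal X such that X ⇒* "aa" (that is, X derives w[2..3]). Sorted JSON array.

CNF form of G:
  S -> B X3 | T0 X4 | a
  A -> a
  B -> C X2 | T0 T0 | a
  C -> A A | a
  T0 -> a
  T1 -> b
  X2 -> B S
  X3 -> B T0
  X4 -> A T1

CYK table (by increasing span), restricted to cells inside w[2..3]:
  cell(2,2) a: {A,B,C,S,T0}  orig:{A,B,C,S}
  cell(3,3) a: {A,B,C,S,T0}  orig:{A,B,C,S}
  cell(2,3) aa: {B,C,X2,X3}  orig:{B,C}

Original NTs in T[2,3] deriving "aa": ["B", "C"]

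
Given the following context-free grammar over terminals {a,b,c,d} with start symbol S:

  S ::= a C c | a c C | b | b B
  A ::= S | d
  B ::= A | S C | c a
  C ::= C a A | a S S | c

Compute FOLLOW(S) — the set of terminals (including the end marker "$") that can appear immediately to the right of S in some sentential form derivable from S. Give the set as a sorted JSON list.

FIRST sets, iterate to fixpoint:
round 1:
  A via A→d: +{d}
  B via B→A: +{d}
  B via B→c a: +{c}
  C via C→a S S: +{a}
  C via C→c: +{c}
  S via S→a C c: +{a}
  S via S→b: +{b}
  FIRST[S]={a,b}  FIRST[A]={d}  FIRST[B]={c,d}  FIRST[C]={a,c}
round 2:
  A via A→S: +{a,b}
  B via B→A: +{a,b}
  FIRST[S]={a,b}  FIRST[A]={a,b,d}  FIRST[B]={a,b,c,d}  FIRST[C]={a,c}
round 3: — fixpoint
  FIRST[S]={a,b}  FIRST[A]={a,b,d}  FIRST[B]={a,b,c,d}  FIRST[C]={a,c}

Compute FOLLOW by fixpoint:
FOLLOW(S) := {$}
pass 1:
  B→S C: FOLLOW(S) ⊇ FIRST(C) = {a,c}; new: +{a,c}
  C→C a A: FOLLOW(C) ⊇ FIRST(a) = {a}; new: +{a}
  C→C a A: FOLLOW(A) ⊇ FOLLOW(C) ⊇ {a}; new: +{a}
  C→a S S: FOLLOW(S) ⊇ FIRST(S) = {a,b}; new: +{b}
  S→a C c: FOLLOW(C) ⊇ FIRST(c) = {c}; new: +{c}
  S→a c C: FOLLOW(C) ⊇ FOLLOW(S) ⊇ {$,a,b,c}; new: +{$,b}
  S→b B: FOLLOW(B) ⊇ FOLLOW(S) ⊇ {$,a,b,c}; new: +{$,a,b,c}
  FOLLOW(S)={$,a,b,c}  FOLLOW(A)={a}  FOLLOW(B)={$,a,b,c}  FOLLOW(C)={$,a,b,c}
pass 2:
  B→A: FOLLOW(A) ⊇ FOLLOW(B) ⊇ {$,a,b,c}; new: +{$,b,c}
  FOLLOW(S)={$,a,b,c}  FOLLOW(A)={$,a,b,c}  FOLLOW(B)={$,a,b,c}  FOLLOW(C)={$,a,b,c}
pass 3: done
  FOLLOW(S)={$,a,b,c}  FOLLOW(A)={$,a,b,c}  FOLLOW(B)={$,a,b,c}  FOLLOW(C)={$,a,b,c}

FOLLOW(S) = ["$", "a", "b", "c"]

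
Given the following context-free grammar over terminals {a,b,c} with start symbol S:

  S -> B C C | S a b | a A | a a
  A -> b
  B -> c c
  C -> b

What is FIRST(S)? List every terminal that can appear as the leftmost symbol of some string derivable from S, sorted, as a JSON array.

FIRST sets, iterate to fixpoint:
round 1:
  A via A→b: +{b}
  B via B→c c: +{c}
  C via C→b: +{b}
  S via S→B C C: +{c}
  S via S→a A: +{a}
  FIRST(S)={a,c}  FIRST(A)={b}  FIRST(B)={c}  FIRST(C)={b}
round 2: done
  FIRST(S)={a,c}  FIRST(A)={b}  FIRST(B)={c}  FIRST(C)={b}

FIRST(S) = ["a", "c"]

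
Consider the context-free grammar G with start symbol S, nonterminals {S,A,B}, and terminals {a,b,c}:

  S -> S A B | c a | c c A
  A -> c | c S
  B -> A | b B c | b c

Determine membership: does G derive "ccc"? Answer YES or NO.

CNF form of G:
  S -> S X4 | T0 T2 | T0 X5
  A -> T0 S | c
  B -> T0 S | T1 T0 | T1 X3 | c
  T0 -> c
  T1 -> b
  T2 -> a
  X3 -> B T0
  X4 -> A B
  X5 -> T0 A

CYK fill:
  [0..0]={A,B,T0}  "c"  orig:{A,B}
  [1..1]={A,B,T0}  "c"  orig:{A,B}
  [2..2]={A,B,T0}  "c"  orig:{A,B}
  [0..1]={X3,X4,X5}  "cc"  orig:{}
  [1..2]={X3,X4,X5}  "cc"  orig:{}
  [0..2]={S}  "ccc"

S ∈ T[0,2] ⇒ YES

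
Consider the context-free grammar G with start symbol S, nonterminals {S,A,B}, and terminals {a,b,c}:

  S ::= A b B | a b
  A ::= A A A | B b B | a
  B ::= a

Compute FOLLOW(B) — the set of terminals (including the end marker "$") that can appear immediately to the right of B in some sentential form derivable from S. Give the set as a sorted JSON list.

Compute FIRST by fixpoint:
iter 1:
  A via A→a: +{a}
  B via B→a: +{a}
  S via S→A b B: +{a}
  FIRST(S)={a}  FIRST(A)={a}  FIRST(B)={a}
iter 2: (no change)
  FIRST(S)={a}  FIRST(A)={a}  FIRST(B)={a}

FOLLOW iteration:
initialize: $ ∈ FOLLOW(S)
round 1:
  A→A A A: FOLLOW(A) ⊇ FIRST(A) = {a}; new: +{a}
  A→B b B: FOLLOW(B) ⊇ FIRST(b) = {b}; new: +{b}
  A→B b B: FOLLOW(B) ⊇ FOLLOW(A) ⊇ {a}; new: +{a}
  S→A b B: FOLLOW(A) ⊇ FIRST(b) = {b}; new: +{b}
  S→A b B: FOLLOW(B) ⊇ FOLLOW(S) ⊇ {$}; new: +{$}
  FOLLOW[S]={$}  FOLLOW[A]={a,b}  FOLLOW[B]={$,a,b}
round 2: done
  FOLLOW[S]={$}  FOLLOW[A]={a,b}  FOLLOW[B]={$,a,b}

FOLLOW(B) = ["$", "a", "b"]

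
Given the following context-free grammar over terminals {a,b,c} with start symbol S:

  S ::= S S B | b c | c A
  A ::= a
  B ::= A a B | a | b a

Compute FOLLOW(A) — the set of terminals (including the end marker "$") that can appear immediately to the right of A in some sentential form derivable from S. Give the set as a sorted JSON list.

Compute FIRST by fixpoint:
pass 1:
  A via A→a: +{a}
  B via B→A a B: +{a}
  B via B→b a: +{b}
  S via S→b c: +{b}
  S via S→c A: +{c}
  S: {b,c}  A: {a}  B: {a,b}
pass 2: — fixpoint
  S: {b,c}  A: {a}  B: {a,b}

Compute FOLLOW by fixpoint:
seed FOLLOW(S) with $
pass 1:
  B→A a B: FOLLOW(A) ⊇ FIRST(a) = {a}; new: +{a}
  S→S S B: FOLLOW(S) ⊇ FIRST(S) = {b,c}; new: +{b,c}
  S→S S B: FOLLOW(S) ⊇ FIRST(B) = {a,b}; new: +{a}
  S→S S B: FOLLOW(B) ⊇ FOLLOW(S) ⊇ {$,a,b,c}; new: +{$,a,b,c}
  S→c A: FOLLOW(A) ⊇ FOLLOW(S) ⊇ {$,a,b,c}; new: +{$,b,c}
  S: {$,a,b,c}  A: {$,a,b,c}  B: {$,a,b,c}
pass 2: done
  S: {$,a,b,c}  A: {$,a,b,c}  B: {$,a,b,c}

FOLLOW(A) = ["$", "a", "b", "c"]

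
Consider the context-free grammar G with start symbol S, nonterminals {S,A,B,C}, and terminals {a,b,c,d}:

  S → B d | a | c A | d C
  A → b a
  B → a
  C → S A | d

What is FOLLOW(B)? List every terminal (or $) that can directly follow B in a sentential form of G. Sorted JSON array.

Compute FIRST by fixpoint:
round 1:
  A via A→b a: +{b}
  B via B→a: +{a}
  C via C→d: +{d}
  S via S→B d: +{a}
  S via S→c A: +{c}
  S via S→d C: +{d}
  FIRST[S]={a,c,d}  FIRST[A]={b}  FIRST[B]={a}  FIRST[C]={d}
round 2:
  C via C→S A: +{a,c}
  FIRST[S]={a,c,d}  FIRST[A]={b}  FIRST[B]={a}  FIRST[C]={a,c,d}
round 3: — fixpoint
  FIRST[S]={a,c,d}  FIRST[A]={b}  FIRST[B]={a}  FIRST[C]={a,c,d}

FOLLOW sets:
FOLLOW(S) := {$}
iter 1:
  C→S A: FOLLOW(S) ⊇ FIRST(A) = {b}; new: +{b}
  S→B d: FOLLOW(B) ⊇ FIRST(d) = {d}; new: +{d}
  S→c A: FOLLOW(A) ⊇ FOLLOW(S) ⊇ {$,b}; new: +{$,b}
  S→d C: FOLLOW(C) ⊇ FOLLOW(S) ⊇ {$,b}; new: +{$,b}
  FOLLOW[S]={$,b}  FOLLOW[A]={$,b}  FOLLOW[B]={d}  FOLLOW[C]={$,b}
iter 2: (no change)
  FOLLOW[S]={$,b}  FOLLOW[A]={$,b}  FOLLOW[B]={d}  FOLLOW[C]={$,b}

FOLLOW(B) = ["d"]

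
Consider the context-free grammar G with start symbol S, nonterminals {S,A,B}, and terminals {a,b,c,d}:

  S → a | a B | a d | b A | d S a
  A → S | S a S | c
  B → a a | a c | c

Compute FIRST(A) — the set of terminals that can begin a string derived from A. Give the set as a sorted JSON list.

FIRST iteration:
iter 1:
  A via A→c: +{c}
  B via B→a a: +{a}
  B via B→c: +{c}
  S via S→a: +{a}
  S via S→b A: +{b}
  S via S→d S a: +{d}
  FIRST[S]={a,b,d}  FIRST[A]={c}  FIRST[B]={a,c}
iter 2:
  A via A→S: +{a,b,d}
  FIRST[S]={a,b,d}  FIRST[A]={a,b,c,d}  FIRST[B]={a,c}
iter 3: (no change)
  FIRST[S]={a,b,d}  FIRST[A]={a,b,c,d}  FIRST[B]={a,c}

FIRST(A) = ["a", "b", "c", "d"]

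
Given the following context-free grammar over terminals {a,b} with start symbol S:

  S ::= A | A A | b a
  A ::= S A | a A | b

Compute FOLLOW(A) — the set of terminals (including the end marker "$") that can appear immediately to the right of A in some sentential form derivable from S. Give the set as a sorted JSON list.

FIRST iteration:
iter 1:
  A via A→a A: +{a}
  A via A→b: +{b}
  S via S→A: +{a,b}
  S: {a,b}  A: {a,b}
iter 2: (stable)
  S: {a,b}  A: {a,b}

Compute FOLLOW by fixpoint:
initialize: $ ∈ FOLLOW(S)
round 1:
  A→S A: FOLLOW(S) ⊇ FIRST(A) = {a,b}; new: +{a,b}
  S→A: FOLLOW(A) ⊇ FOLLOW(S) ⊇ {$,a,b}; new: +{$,a,b}
  FOLLOW[S]={$,a,b}  FOLLOW[A]={$,a,b}
round 2: (no change)
  FOLLOW[S]={$,a,b}  FOLLOW[A]={$,a,b}

FOLLOW(A) = ["$", "a", "b"]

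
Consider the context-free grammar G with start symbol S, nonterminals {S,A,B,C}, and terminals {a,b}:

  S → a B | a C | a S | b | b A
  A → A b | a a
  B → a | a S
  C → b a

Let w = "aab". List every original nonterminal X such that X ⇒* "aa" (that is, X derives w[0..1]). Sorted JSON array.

Convert to CNF:
  S -> T0 A | T1 B | T1 C | T1 S | b
  A -> A T0 | T1 T1
  B -> T1 S | a
  C -> T0 T1
  T0 -> b
  T1 -> a

CYK fill — only the sub-triangle for w[0..1]:
  cell(0,0) a: {B,T1}  orig:{B}
  cell(1,1) a: {B,T1}  orig:{B}
  cell(0,1) aa: {A,S}

Original NTs in T[0,1] deriving "aa": ["A", "S"]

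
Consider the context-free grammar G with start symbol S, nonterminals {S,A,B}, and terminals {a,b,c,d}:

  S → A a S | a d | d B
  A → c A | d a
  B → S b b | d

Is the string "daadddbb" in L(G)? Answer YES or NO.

Convert to CNF:
  S -> A X5 | T1 B | T2 T1
  A -> T0 A | T1 T2
  B -> S X4 | d
  T0 -> c
  T1 -> d
  T2 -> a
  T3 -> b
  X4 -> T3 T3
  X5 -> T2 S

CYK fill:
  cell(0,0) d: {B,T1}  orig:{B}
  cell(1,1) a: {T2}  orig:{}
  cell(2,2) a: {T2}  orig:{}
  cell(3,3) d: {B,T1}  orig:{B}
  cell(4,4) d: {B,T1}  orig:{B}
  cell(5,5) d: {B,T1}  orig:{B}
  cell(6,6) b: {T3}  orig:{}
  cell(7,7) b: {T3}  orig:{}
  cell(0,1) da: {A}
  cell(1,2) aa: ∅
  cell(2,3) ad: {S}
  cell(3,4) dd: {S}
  cell(4,5) dd: {S}
  cell(5,6) db: ∅
  cell(6,7) bb: {X4}  orig:{}
  cell(0,2) daa: ∅
  cell(1,3) aad: {X5}  orig:{}
  cell(2,4) add: {X5}  orig:{}
  cell(3,5) ddd: ∅
  cell(4,6) ddb: ∅
  cell(5,7) dbb: ∅
  cell(0,3) daad: ∅
  cell(1,4) aadd: ∅
  cell(2,5) addd: ∅
  cell(3,6) dddb: ∅
  cell(4,7) ddbb: {B}
  cell(0,4) daadd: {S}
  cell(1,5) aaddd: ∅
  cell(2,6) adddb: ∅
  cell(3,7) dddbb: {S}
  cell(0,5) daaddd: ∅
  cell(1,6) aadddb: ∅
  cell(2,7) adddbb: {X5}  orig:{}
  cell(0,6) daadddb: ∅
  cell(1,7) aadddbb: ∅
  cell(0,7) daadddbb: {S}

S ∈ T[0,7] ⇒ YES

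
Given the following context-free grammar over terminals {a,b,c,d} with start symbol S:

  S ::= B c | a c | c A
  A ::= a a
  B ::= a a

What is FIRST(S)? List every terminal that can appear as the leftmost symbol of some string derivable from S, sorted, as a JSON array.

FIRST iteration:
iter 1:
  A via A→a a: +{a}
  B via B→a a: +{a}
  S via S→B c: +{a}
  S via S→c A: +{c}
  FIRST[S]={a,c}  FIRST[A]={a}  FIRST[B]={a}
iter 2: done
  FIRST[S]={a,c}  FIRST[A]={a}  FIRST[B]={a}

FIRST(S) = ["a", "c"]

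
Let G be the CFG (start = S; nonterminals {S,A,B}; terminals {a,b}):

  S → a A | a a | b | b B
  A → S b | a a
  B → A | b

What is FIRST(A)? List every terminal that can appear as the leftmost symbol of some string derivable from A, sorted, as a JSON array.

FIRST sets, iterate to fixpoint:
pass 1:
  A via A→a a: +{a}
  B via B→A: +{a}
  B via B→b: +{b}
  S via S→a A: +{a}
  S via S→b: +{b}
  FIRST(S)={a,b}  FIRST(A)={a}  FIRST(B)={a,b}
pass 2:
  A via A→S b: +{b}
  FIRST(S)={a,b}  FIRST(A)={a,b}  FIRST(B)={a,b}
pass 3: done
  FIRST(S)={a,b}  FIRST(A)={a,b}  FIRST(B)={a,b}

FIRST(A) = ["a", "b"]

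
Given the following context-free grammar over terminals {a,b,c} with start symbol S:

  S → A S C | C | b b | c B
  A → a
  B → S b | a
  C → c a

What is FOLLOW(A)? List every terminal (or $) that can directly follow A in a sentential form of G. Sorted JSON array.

FIRST iteration:
pass 1:
  A via A→a: +{a}
  B via B→a: +{a}
  C via C→c a: +{c}
  S via S→A S C: +{a}
  S via S→C: +{c}
  S via S→b b: +{b}
  S: {a,b,c}  A: {a}  B: {a}  C: {c}
pass 2:
  B via B→S b: +{b,c}
  S: {a,b,c}  A: {a}  B: {a,b,c}  C: {c}
pass 3: — fixpoint
  S: {a,b,c}  A: {a}  B: {a,b,c}  C: {c}

FOLLOW iteration:
initialize: $ ∈ FOLLOW(S)
[1]
  B→S b: FOLLOW(S) ⊇ FIRST(b) = {b}; new: +{b}
  S→A S C: FOLLOW(A) ⊇ FIRST(S) = {a,b,c}; new: +{a,b,c}
  S→A S C: FOLLOW(S) ⊇ FIRST(C) = {c}; new: +{c}
  S→A S C: FOLLOW(C) ⊇ FOLLOW(S) ⊇ {$,b,c}; new: +{$,b,c}
  S→c B: FOLLOW(B) ⊇ FOLLOW(S) ⊇ {$,b,c}; new: +{$,b,c}
  S: {$,b,c}  A: {a,b,c}  B: {$,b,c}  C: {$,b,c}
[2] (stable)
  S: {$,b,c}  A: {a,b,c}  B: {$,b,c}  C: {$,b,c}

FOLLOW(A) = ["a", "b", "c"]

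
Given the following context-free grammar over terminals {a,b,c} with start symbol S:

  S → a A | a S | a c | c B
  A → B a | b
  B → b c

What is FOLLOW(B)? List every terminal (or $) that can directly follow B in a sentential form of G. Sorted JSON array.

FIRST sets, iterate to fixpoint:
[1]
  A via A→b: +{b}
  B via B→b c: +{b}
  S via S→a A: +{a}
  S via S→c B: +{c}
  FIRST(S)={a,c}  FIRST(A)={b}  FIRST(B)={b}
[2] — fixpoint
  FIRST(S)={a,c}  FIRST(A)={b}  FIRST(B)={b}

FOLLOW iteration:
FOLLOW(S) := {$}
[1]
  A→B a: FOLLOW(B) ⊇ FIRST(a) = {a}; new: +{a}
  S→a A: FOLLOW(A) ⊇ FOLLOW(S) ⊇ {$}; new: +{$}
  S→c B: FOLLOW(B) ⊇ FOLLOW(S) ⊇ {$}; new: +{$}
  S: {$}  A: {$}  B: {$,a}
[2] done
  S: {$}  A: {$}  B: {$,a}

FOLLOW(B) = ["$", "a"]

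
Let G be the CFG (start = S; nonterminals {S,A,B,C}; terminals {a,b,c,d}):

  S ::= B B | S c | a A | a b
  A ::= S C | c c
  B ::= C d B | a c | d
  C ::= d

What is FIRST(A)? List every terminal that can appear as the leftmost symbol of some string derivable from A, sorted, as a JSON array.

FIRST iteration:
iter 1:
  A via A→c c: +{c}
  B via B→a c: +{a}
  B via B→d: +{d}
  C via C→d: +{d}
  S via S→B B: +{a,d}
  FIRST[S]={a,d}  FIRST[A]={c}  FIRST[B]={a,d}  FIRST[C]={d}
iter 2:
  A via A→S C: +{a,d}
  FIRST[S]={a,d}  FIRST[A]={a,c,d}  FIRST[B]={a,d}  FIRST[C]={d}
iter 3: done
  FIRST[S]={a,d}  FIRST[A]={a,c,d}  FIRST[B]={a,d}  FIRST[C]={d}

FIRST(A) = ["a", "c", "d"]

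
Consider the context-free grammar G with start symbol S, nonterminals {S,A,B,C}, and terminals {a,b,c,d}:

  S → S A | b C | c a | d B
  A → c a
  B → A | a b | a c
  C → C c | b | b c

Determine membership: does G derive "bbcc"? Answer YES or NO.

Convert to CNF:
  S -> S A | T0 T1 | T2 C | T3 B
  A -> T0 T1
  B -> T0 T1 | T1 T0 | T1 T2
  C -> C T0 | T2 T0 | b
  T0 -> c
  T1 -> a
  T2 -> b
  T3 -> d

CYK fill:
  cell(0,0) b: {C,T2}  orig:{C}
  cell(1,1) b: {C,T2}  orig:{C}
  cell(2,2) c: {T0}  orig:{}
  cell(3,3) c: {T0}  orig:{}
  cell(0,1) bb: {S}
  cell(1,2) bc: {C}
  cell(2,3) cc: ∅
  cell(0,2) bbc: {S}
  cell(1,3) bcc: {C}
  cell(0,3) bbcc: {S}

S ∈ T[0,3] ⇒ YES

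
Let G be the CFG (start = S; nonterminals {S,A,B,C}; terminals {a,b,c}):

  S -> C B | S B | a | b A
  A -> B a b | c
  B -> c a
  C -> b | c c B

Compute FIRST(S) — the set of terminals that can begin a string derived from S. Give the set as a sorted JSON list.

FIRST sets, iterate to fixpoint:
pass 1:
  A via A→c: +{c}
  B via B→c a: +{c}
  C via C→b: +{b}
  C via C→c c B: +{c}
  S via S→C B: +{b,c}
  S via S→a: +{a}
  S: {a,b,c}  A: {c}  B: {c}  C: {b,c}
pass 2: (no change)
  S: {a,b,c}  A: {c}  B: {c}  C: {b,c}

FIRST(S) = ["a", "b", "c"]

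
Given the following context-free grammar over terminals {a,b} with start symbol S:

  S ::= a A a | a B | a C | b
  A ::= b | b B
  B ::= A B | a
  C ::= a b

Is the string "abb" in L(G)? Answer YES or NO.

CNF form of G:
  S -> T1 B | T1 C | T1 X2 | b
  A -> T0 B | b
  B -> A B | a
  C -> T1 T0
  T0 -> b
  T1 -> a
  X2 -> A T1

Fill CYK table bottom-up:
  cell(0,0) a: {B,T1}  orig:{B}
  cell(1,1) b: {A,S,T0}  orig:{A,S}
  cell(2,2) b: {A,S,T0}  orig:{A,S}
  cell(0,1) ab: {C}
  cell(1,2) bb: ∅
  cell(0,2) abb: ∅

S ∉ T[0,2] ⇒ NO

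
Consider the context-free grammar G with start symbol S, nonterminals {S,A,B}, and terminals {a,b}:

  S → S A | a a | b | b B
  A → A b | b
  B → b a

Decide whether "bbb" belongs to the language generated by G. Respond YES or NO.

Convert to CNF:
  S -> S A | T0 B | T1 T1 | b
  A -> A T0 | b
  B -> T0 T1
  T0 -> b
  T1 -> a

Fill CYK table bottom-up:
  [0..0]={A,S,T0}  "b"  orig:{A,S}
  [1..1]={A,S,T0}  "b"  orig:{A,S}
  [2..2]={A,S,T0}  "b"  orig:{A,S}
  [0..1]={A,S}  "bb"
  [1..2]={A,S}  "bb"
  [0..2]={A,S}  "bbb"

S ∈ T[0,2] ⇒ YES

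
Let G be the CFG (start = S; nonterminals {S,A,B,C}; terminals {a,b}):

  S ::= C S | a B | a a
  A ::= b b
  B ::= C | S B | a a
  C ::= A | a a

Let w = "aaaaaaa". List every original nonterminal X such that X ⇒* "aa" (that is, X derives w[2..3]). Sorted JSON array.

Convert to CNF:
  S -> C S | T1 B | T1 T1
  A -> T0 T0
  B -> S B | T0 T0 | T1 T1
  C -> T0 T0 | T1 T1
  T0 -> b
  T1 -> a

CYK table (by increasing span) — only the sub-triangle for w[2..3]:
  [2..2]={T1}  "a"  orig:{}
  [3..3]={T1}  "a"  orig:{}
  [2..3]={B,C,S}  "aa"

Original NTs in T[2,3] deriving "aa": ["B", "C", "S"]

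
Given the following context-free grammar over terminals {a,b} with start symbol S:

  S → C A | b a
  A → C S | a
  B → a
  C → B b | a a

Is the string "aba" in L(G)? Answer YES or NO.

CNF form of G:
  S -> C A | T0 T1
  A -> C S | a
  B -> a
  C -> B T0 | T1 T1
  T0 -> b
  T1 -> a

Fill CYK table bottom-up:
  cell(0,0) a: {A,B,T1}  orig:{A,B}
  cell(1,1) b: {T0}  orig:{}
  cell(2,2) a: {A,B,T1}  orig:{A,B}
  cell(0,1) ab: {C}
  cell(1,2) ba: {S}
  cell(0,2) aba: {S}

S ∈ T[0,2] ⇒ YES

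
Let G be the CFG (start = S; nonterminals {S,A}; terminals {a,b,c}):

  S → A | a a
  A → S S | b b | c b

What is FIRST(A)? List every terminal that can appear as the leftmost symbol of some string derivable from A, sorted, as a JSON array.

FIRST sets, iterate to fixpoint:
pass 1:
  A via A→b b: +{b}
  A via A→c b: +{c}
  S via S→A: +{b,c}
  S via S→a a: +{a}
  FIRST(S)={a,b,c}  FIRST(A)={b,c}
pass 2:
  A via A→S S: +{a}
  FIRST(S)={a,b,c}  FIRST(A)={a,b,c}
pass 3: (stable)
  FIRST(S)={a,b,c}  FIRST(A)={a,b,c}

FIRST(A) = ["a", "b", "c"]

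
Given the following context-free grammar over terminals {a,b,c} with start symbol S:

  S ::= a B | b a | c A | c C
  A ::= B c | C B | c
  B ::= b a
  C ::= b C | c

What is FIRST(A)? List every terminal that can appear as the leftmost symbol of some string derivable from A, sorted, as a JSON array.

FIRST sets, iterate to fixpoint:
pass 1:
  A via A→c: +{c}
  B via B→b a: +{b}
  C via C→b C: +{b}
  C via C→c: +{c}
  S via S→a B: +{a}
  S via S→b a: +{b}
  S via S→c A: +{c}
  FIRST[S]={a,b,c}  FIRST[A]={c}  FIRST[B]={b}  FIRST[C]={b,c}
pass 2:
  A via A→B c: +{b}
  FIRST[S]={a,b,c}  FIRST[A]={b,c}  FIRST[B]={b}  FIRST[C]={b,c}
pass 3: (no change)
  FIRST[S]={a,b,c}  FIRST[A]={b,c}  FIRST[B]={b}  FIRST[C]={b,c}

FIRST(A) = ["b", "c"]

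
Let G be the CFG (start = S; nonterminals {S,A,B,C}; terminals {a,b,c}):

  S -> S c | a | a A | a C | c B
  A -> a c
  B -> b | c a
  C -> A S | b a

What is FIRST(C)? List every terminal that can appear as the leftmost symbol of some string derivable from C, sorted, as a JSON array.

Compute FIRST by fixpoint:
[1]
  A via A→a c: +{a}
  B via B→b: +{b}
  B via B→c a: +{c}
  C via C→A S: +{a}
  C via C→b a: +{b}
  S via S→a: +{a}
  S via S→c B: +{c}
  FIRST[S]={a,c}  FIRST[A]={a}  FIRST[B]={b,c}  FIRST[C]={a,b}
[2] (stable)
  FIRST[S]={a,c}  FIRST[A]={a}  FIRST[B]={b,c}  FIRST[C]={a,b}

FIRST(C) = ["a", "b"]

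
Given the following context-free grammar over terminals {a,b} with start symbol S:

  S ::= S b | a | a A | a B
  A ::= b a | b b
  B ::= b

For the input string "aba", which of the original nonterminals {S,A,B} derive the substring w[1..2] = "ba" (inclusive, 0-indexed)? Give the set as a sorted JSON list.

CNF form of G:
  S -> S T0 | T1 A | T1 B | a
  A -> T0 T0 | T0 T1
  B -> b
  T0 -> b
  T1 -> a

CYK fill (cells [i..j] with 1 ≤ i ≤ j ≤ 2 only):
  cell(1,1) b: {B,T0}  orig:{B}
  cell(2,2) a: {S,T1}  orig:{S}
  cell(1,2) ba: {A}

Original NTs in T[1,2] deriving "ba": ["A"]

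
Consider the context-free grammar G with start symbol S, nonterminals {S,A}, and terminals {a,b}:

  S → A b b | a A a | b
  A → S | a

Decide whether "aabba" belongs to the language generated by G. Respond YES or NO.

CNF form of G:
  S -> A X4 | T1 X5 | b
  A -> A X2 | T1 X3 | a | b
  T0 -> b
  T1 -> a
  X2 -> T0 T0
  X3 -> A T1
  X4 -> T0 T0
  X5 -> A T1

CYK fill:
  cell(0,0) a: {A,T1}  orig:{A}
  cell(1,1) a: {A,T1}  orig:{A}
  cell(2,2) b: {A,S,T0}  orig:{A,S}
  cell(3,3) b: {A,S,T0}  orig:{A,S}
  cell(4,4) a: {A,T1}  orig:{A}
  cell(0,1) aa: {X3,X5}  orig:{}
  cell(1,2) ab: ∅
  cell(2,3) bb: {X2,X4}  orig:{}
  cell(3,4) ba: {X3,X5}  orig:{}
  cell(0,2) aab: ∅
  cell(1,3) abb: {A,S}
  cell(2,4) bba: ∅
  cell(0,3) aabb: ∅
  cell(1,4) abba: {X3,X5}  orig:{}
  cell(0,4) aabba: {A,S}

S ∈ T[0,4] ⇒ YES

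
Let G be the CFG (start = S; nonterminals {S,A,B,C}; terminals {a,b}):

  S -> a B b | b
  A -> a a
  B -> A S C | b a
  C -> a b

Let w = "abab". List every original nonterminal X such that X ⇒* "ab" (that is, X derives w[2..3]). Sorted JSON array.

CNF form of G:
  S -> T0 X3 | b
  A -> T0 T0
  B -> A X2 | T1 T0
  C -> T0 T1
  T0 -> a
  T1 -> b
  X2 -> S C
  X3 -> B T1

Fill CYK table bottom-up — only the sub-triangle for w[2..3]:
  T[2,2] 'a' = {T0}  orig:{}
  T[3,3] 'b' = {S,T1}  orig:{S}
  T[2,3] 'ab' = {C}

Original NTs in T[2,3] deriving "ab": ["C"]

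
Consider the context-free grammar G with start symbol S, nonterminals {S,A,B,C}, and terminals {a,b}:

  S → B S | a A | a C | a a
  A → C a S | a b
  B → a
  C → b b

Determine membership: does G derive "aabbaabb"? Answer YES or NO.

Convert to CNF:
  S -> B S | T0 A | T0 C | T0 T0
  A -> C X2 | T0 T1
  B -> a
  C -> T1 T1
  T0 -> a
  T1 -> b
  X2 -> T0 S

CYK fill:
  [0..0]={B,T0}  "a"  orig:{B}
  [1..1]={B,T0}  "a"  orig:{B}
  [2..2]={T1}  "b"  orig:{}
  [3..3]={T1}  "b"  orig:{}
  [4..4]={B,T0}  "a"  orig:{B}
  [5..5]={B,T0}  "a"  orig:{B}
  [6..6]={T1}  "b"  orig:{}
  [7..7]={T1}  "b"  orig:{}
  [0..1]={S}  "aa"
  [1..2]={A}  "ab"
  [2..3]={C}  "bb"
  [3..4]=∅  "ba"
  [4..5]={S}  "aa"
  [5..6]={A}  "ab"
  [6..7]={C}  "bb"
  [0..2]={S}  "aab"
  [1..3]={S}  "abb"
  [2..4]=∅  "bba"
  [3..5]=∅  "baa"
  [4..6]={S}  "aab"
  [5..7]={S}  "abb"
  [0..3]={S,X2}  "aabb"  orig:{S}
  [1..4]=∅  "abba"
  [2..5]=∅  "bbaa"
  [3..6]=∅  "baab"
  [4..7]={S,X2}  "aabb"  orig:{S}
  [0..4]=∅  "aabba"
  [1..5]=∅  "abbaa"
  [2..6]=∅  "bbaab"
  [3..7]=∅  "baabb"
  [0..5]=∅  "aabbaa"
  [1..6]=∅  "abbaab"
  [2..7]={A}  "bbaabb"
  [0..6]=∅  "aabbaab"
  [1..7]={S}  "abbaabb"
  [0..7]={S,X2}  "aabbaabb"  orig:{S}

S ∈ T[0,7] ⇒ YES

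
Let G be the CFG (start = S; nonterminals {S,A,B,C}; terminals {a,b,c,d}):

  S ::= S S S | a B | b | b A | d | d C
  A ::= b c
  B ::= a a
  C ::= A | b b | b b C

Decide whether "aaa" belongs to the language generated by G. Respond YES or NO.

CNF form of G:
  S -> S X5 | T0 A | T2 B | T3 C | b | d
  A -> T0 T1
  B -> T2 T2
  C -> T0 T0 | T0 T1 | T0 X4
  T0 -> b
  T1 -> c
  T2 -> a
  T3 -> d
  X4 -> T0 C
  X5 -> S S

CYK fill:
  T[0,0] 'a' = {T2}  orig:{}
  T[1,1] 'a' = {T2}  orig:{}
  T[2,2] 'a' = {T2}  orig:{}
  T[0,1] 'aa' = {B}
  T[1,2] 'aa' = {B}
  T[0,2] 'aaa' = {S}

S ∈ T[0,2] ⇒ YES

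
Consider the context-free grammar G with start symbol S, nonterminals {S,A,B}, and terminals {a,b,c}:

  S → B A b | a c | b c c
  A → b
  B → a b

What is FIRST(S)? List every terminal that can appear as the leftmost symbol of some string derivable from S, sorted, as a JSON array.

FIRST iteration:
round 1:
  A via A→b: +{b}
  B via B→a b: +{a}
  S via S→B A b: +{a}
  S via S→b c c: +{b}
  FIRST(S)={a,b}  FIRST(A)={b}  FIRST(B)={a}
round 2: (no change)
  FIRST(S)={a,b}  FIRST(A)={b}  FIRST(B)={a}

FIRST(S) = ["a", "b"]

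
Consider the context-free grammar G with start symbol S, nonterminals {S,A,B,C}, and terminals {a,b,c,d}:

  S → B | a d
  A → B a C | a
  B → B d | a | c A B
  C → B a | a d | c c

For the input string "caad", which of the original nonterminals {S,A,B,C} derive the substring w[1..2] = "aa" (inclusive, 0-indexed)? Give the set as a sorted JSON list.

CNF form of G:
  S -> B T1 | T0 T1 | T2 X5 | a
  A -> B X3 | a
  B -> B T1 | T2 X4 | a
  C -> B T0 | T0 T1 | T2 T2
  T0 -> a
  T1 -> d
  T2 -> c
  X3 -> T0 C
  X4 -> A B
  X5 -> A B

CYK fill (cells [i..j] with 1 ≤ i ≤ j ≤ 2 only):
  [1..1]={A,B,S,T0}  "a"  orig:{A,B,S}
  [2..2]={A,B,S,T0}  "a"  orig:{A,B,S}
  [1..2]={C,X4,X5}  "aa"  orig:{C}

Original NTs in T[1,2] deriving "aa": ["C"]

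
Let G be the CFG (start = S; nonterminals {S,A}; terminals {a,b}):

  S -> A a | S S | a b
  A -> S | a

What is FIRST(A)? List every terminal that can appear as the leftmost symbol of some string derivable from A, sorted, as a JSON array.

FIRST sets, iterate to fixpoint:
pass 1:
  A via A→a: +{a}
  S via S→A a: +{a}
  S: {a}  A: {a}
pass 2: (no change)
  S: {a}  A: {a}

FIRST(A) = ["a"]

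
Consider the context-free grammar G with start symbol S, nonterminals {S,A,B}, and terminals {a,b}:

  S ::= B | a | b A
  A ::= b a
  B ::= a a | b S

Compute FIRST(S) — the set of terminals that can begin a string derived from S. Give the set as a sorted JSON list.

FIRST sets, iterate to fixpoint:
round 1:
  A via A→b a: +{b}
  B via B→a a: +{a}
  B via B→b S: +{b}
  S via S→B: +{a,b}
  FIRST[S]={a,b}  FIRST[A]={b}  FIRST[B]={a,b}
round 2: (no change)
  FIRST[S]={a,b}  FIRST[A]={b}  FIRST[B]={a,b}

FIRST(S) = ["a", "b"]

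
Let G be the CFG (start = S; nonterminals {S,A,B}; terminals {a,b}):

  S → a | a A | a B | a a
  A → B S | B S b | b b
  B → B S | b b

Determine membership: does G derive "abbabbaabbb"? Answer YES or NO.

CNF form of G:
  S -> T1 A | T1 B | T1 T1 | a
  A -> B S | B X2 | T0 T0
  B -> B S | T0 T0
  T0 -> b
  T1 -> a
  X2 -> S T0

CYK fill:
  T[0,0] 'a' = {S,T1}  orig:{S}
  T[1,1] 'b' = {T0}  orig:{}
  T[2,2] 'b' = {T0}  orig:{}
  T[3,3] 'a' = {S,T1}  orig:{S}
  T[4,4] 'b' = {T0}  orig:{}
  T[5,5] 'b' = {T0}  orig:{}
  T[6,6] 'a' = {S,T1}  orig:{S}
  T[7,7] 'a' = {S,T1}  orig:{S}
  T[8,8] 'b' = {T0}  orig:{}
  T[9,9] 'b' = {T0}  orig:{}
  T[10,10] 'b' = {T0}  orig:{}
  T[0,1] 'ab' = {X2}  orig:{}
  T[1,2] 'bb' = {A,B}
  T[2,3] 'ba' = ∅
  T[3,4] 'ab' = {X2}  orig:{}
  T[4,5] 'bb' = {A,B}
  T[5,6] 'ba' = ∅
  T[6,7] 'aa' = {S}
  T[7,8] 'ab' = {X2}  orig:{}
  T[8,9] 'bb' = {A,B}
  T[9,10] 'bb' = {A,B}
  T[0,2] 'abb' = {S}
  T[1,3] 'bba' = {A,B}
  T[2,4] 'bab' = ∅
  T[3,5] 'abb' = {S}
  T[4,6] 'bba' = {A,B}
  T[5,7] 'baa' = ∅
  T[6,8] 'aab' = {X2}  orig:{}
  T[7,9] 'abb' = {S}
  T[8,10] 'bbb' = ∅
  T[0,3] 'abba' = {S}
  T[1,4] 'bbab' = {A}
  T[2,5] 'babb' = ∅
  T[3,6] 'abba' = {S}
  T[4,7] 'bbaa' = {A,B}
  T[5,8] 'baab' = ∅
  T[6,9] 'aabb' = ∅
  T[7,10] 'abbb' = {X2}  orig:{}
  T[0,4] 'abbab' = {S,X2}  orig:{S}
  T[1,5] 'bbabb' = {A,B}
  T[2,6] 'babba' = ∅
  T[3,7] 'abbaa' = {S}
  T[4,8] 'bbaab' = {A}
  T[5,9] 'baabb' = ∅
  T[6,10] 'aabbb' = ∅
  T[0,5] 'abbabb' = {S,X2}  orig:{S}
  T[1,6] 'bbabba' = {A,B}
  T[2,7] 'babbaa' = ∅
  T[3,8] 'abbaab' = {S,X2}  orig:{S}
  T[4,9] 'bbaabb' = {A,B}
  T[5,10] 'baabbb' = ∅
  T[0,6] 'abbabba' = {S}
  T[1,7] 'bbabbaa' = {A,B}
  T[2,8] 'babbaab' = ∅
  T[3,9] 'abbaabb' = {S,X2}  orig:{S}
  T[4,10] 'bbaabbb' = {A}
  T[0,7] 'abbabbaa' = {S}
  T[1,8] 'bbabbaab' = {A,B}
  T[2,9] 'babbaabb' = ∅
  T[3,10] 'abbaabbb' = {S,X2}  orig:{S}
  T[0,8] 'abbabbaab' = {S,X2}  orig:{S}
  T[1,9] 'bbabbaabb' = {A,B}
  T[2,10] 'babbaabbb' = ∅
  T[0,9] 'abbabbaabb' = {S,X2}  orig:{S}
  T[1,10] 'bbabbaabbb' = {A,B}
  T[0,10] 'abbabbaabbb' = {S,X2}  orig:{S}

S ∈ T[0,10] ⇒ YES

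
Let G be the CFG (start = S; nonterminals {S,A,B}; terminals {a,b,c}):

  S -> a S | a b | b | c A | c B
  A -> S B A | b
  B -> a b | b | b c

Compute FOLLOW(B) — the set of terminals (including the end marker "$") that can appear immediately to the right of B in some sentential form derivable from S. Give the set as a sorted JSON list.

FIRST sets, iterate to fixpoint:
round 1:
  A via A→b: +{b}
  B via B→a b: +{a}
  B via B→b: +{b}
  S via S→a S: +{a}
  S via S→b: +{b}
  S via S→c A: +{c}
  FIRST[S]={a,b,c}  FIRST[A]={b}  FIRST[B]={a,b}
round 2:
  A via A→S B A: +{a,c}
  FIRST[S]={a,b,c}  FIRST[A]={a,b,c}  FIRST[B]={a,b}
round 3: (stable)
  FIRST[S]={a,b,c}  FIRST[A]={a,b,c}  FIRST[B]={a,b}

FOLLOW iteration:
initialize: $ ∈ FOLLOW(S)
round 1:
  A→S B A: FOLLOW(S) ⊇ FIRST(B) = {a,b}; new: +{a,b}
  A→S B A: FOLLOW(B) ⊇ FIRST(A) = {a,b,c}; new: +{a,b,c}
  S→c A: FOLLOW(A) ⊇ FOLLOW(S) ⊇ {$,a,b}; new: +{$,a,b}
  S→c B: FOLLOW(B) ⊇ FOLLOW(S) ⊇ {$,a,b}; new: +{$}
  FOLLOW(S)={$,a,b}  FOLLOW(A)={$,a,b}  FOLLOW(B)={$,a,b,c}
round 2: (stable)
  FOLLOW(S)={$,a,b}  FOLLOW(A)={$,a,b}  FOLLOW(B)={$,a,b,c}

FOLLOW(B) = ["$", "a", "b", "c"]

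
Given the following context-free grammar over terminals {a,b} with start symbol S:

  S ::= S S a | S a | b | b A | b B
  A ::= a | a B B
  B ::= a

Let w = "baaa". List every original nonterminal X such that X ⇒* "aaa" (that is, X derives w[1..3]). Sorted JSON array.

CNF form of G:
  S -> S T0 | S X3 | T1 A | T1 B | b
  A -> T0 X2 | a
  B -> a
  T0 -> a
  T1 -> b
  X2 -> B B
  X3 -> S T0

CYK fill — only the sub-triangle for w[1..3]:
  cell(1,1) a: {A,B,T0}  orig:{A,B}
  cell(2,2) a: {A,B,T0}  orig:{A,B}
  cell(3,3) a: {A,B,T0}  orig:{A,B}
  cell(1,2) aa: {X2}  orig:{}
  cell(2,3) aa: {X2}  orig:{}
  cell(1,3) aaa: {A}

Original NTs in T[1,3] deriving "aaa": ["A"]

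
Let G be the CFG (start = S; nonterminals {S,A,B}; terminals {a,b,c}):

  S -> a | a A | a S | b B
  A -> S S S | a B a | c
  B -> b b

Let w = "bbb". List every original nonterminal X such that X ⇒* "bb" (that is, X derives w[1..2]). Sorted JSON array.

Convert to CNF:
  S -> T0 A | T0 S | T1 B | a
  A -> S X2 | T0 X3 | c
  B -> T1 T1
  T0 -> a
  T1 -> b
  X2 -> S S
  X3 -> B T0

Fill CYK table bottom-up, restricted to cells inside w[1..2]:
  T[1,1] 'b' = {T1}  orig:{}
  T[2,2] 'b' = {T1}  orig:{}
  T[1,2] 'bb' = {B}

Original NTs in T[1,2] deriving "bb": ["B"]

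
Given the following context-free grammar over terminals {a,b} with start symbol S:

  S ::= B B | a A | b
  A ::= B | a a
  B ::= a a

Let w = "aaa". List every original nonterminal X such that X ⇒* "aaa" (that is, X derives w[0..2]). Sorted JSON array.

CNF form of G:
  S -> B B | T0 A | b
  A -> T0 T0
  B -> T0 T0
  T0 -> a

CYK table (by increasing span), restricted to cells inside w[0..2]:
  T[0,0] 'a' = {T0}  orig:{}
  T[1,1] 'a' = {T0}  orig:{}
  T[2,2] 'a' = {T0}  orig:{}
  T[0,1] 'aa' = {A,B}
  T[1,2] 'aa' = {A,B}
  T[0,2] 'aaa' = {S}

Original NTs in T[0,2] deriving "aaa": ["S"]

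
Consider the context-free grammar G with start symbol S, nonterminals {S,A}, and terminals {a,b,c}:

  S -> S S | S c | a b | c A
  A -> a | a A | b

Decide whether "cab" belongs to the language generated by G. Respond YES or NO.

Convert to CNF:
  S -> S S | S T1 | T0 T2 | T1 A
  A -> T0 A | a | b
  T0 -> a
  T1 -> c
  T2 -> b

CYK table (by increasing span):
  [0..0]={T1}  "c"  orig:{}
  [1..1]={A,T0}  "a"  orig:{A}
  [2..2]={A,T2}  "b"  orig:{A}
  [0..1]={S}  "ca"
  [1..2]={A,S}  "ab"
  [0..2]={S}  "cab"

S ∈ T[0,2] ⇒ YES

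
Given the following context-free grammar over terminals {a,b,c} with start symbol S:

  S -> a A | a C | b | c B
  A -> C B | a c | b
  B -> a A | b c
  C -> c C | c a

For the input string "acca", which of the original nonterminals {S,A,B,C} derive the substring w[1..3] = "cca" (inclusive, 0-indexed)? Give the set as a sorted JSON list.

CNF form of G:
  S -> T0 A | T0 C | T1 B | b
  A -> C B | T0 T1 | b
  B -> T0 A | T2 T1
  C -> T1 C | T1 T0
  T0 -> a
  T1 -> c
  T2 -> b

CYK table (by increasing span) — only the sub-triangle for w[1..3]:
  [1..1]={T1}  "c"  orig:{}
  [2..2]={T1}  "c"  orig:{}
  [3..3]={T0}  "a"  orig:{}
  [1..2]=∅  "cc"
  [2..3]={C}  "ca"
  [1..3]={C}  "cca"

Original NTs in T[1,3] deriving "cca": ["C"]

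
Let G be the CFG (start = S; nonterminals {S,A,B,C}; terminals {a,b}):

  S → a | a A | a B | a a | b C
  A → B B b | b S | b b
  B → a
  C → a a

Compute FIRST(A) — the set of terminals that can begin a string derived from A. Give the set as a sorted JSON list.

FIRST iteration:
iter 1:
  A via A→b S: +{b}
  B via B→a: +{a}
  C via C→a a: +{a}
  S via S→a: +{a}
  S via S→b C: +{b}
  S: {a,b}  A: {b}  B: {a}  C: {a}
iter 2:
  A via A→B B b: +{a}
  S: {a,b}  A: {a,b}  B: {a}  C: {a}
iter 3: (stable)
  S: {a,b}  A: {a,b}  B: {a}  C: {a}

FIRST(A) = ["a", "b"]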